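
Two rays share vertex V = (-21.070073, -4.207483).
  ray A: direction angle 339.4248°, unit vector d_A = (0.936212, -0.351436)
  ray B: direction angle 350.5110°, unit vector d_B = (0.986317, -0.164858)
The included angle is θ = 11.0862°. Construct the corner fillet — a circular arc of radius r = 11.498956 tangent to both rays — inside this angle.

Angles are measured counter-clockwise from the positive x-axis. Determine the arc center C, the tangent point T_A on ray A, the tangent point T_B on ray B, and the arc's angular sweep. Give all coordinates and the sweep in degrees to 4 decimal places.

center=(93.8999,-35.0826) T_A=(89.8588,-45.8481) T_B=(95.7956,-23.7410) sweep=168.9138

bisector direction at 344.9679° = (0.965781,-0.259360)
center distance |VC| = r/sin(θ/2) = 11.498956/sin(5.5431°) = 119.043591
C = V + |VC|·bis = (93.8999,-35.0826)
T_A = V + ((C−V)·d_A)·d_A = V + 118.4869·d_A = (89.8588,-45.8481)
T_B = V + ((C−V)·d_B)·d_B = V + 118.4869·d_B = (95.7956,-23.7410)
sweep = 180° − θ = 168.9138°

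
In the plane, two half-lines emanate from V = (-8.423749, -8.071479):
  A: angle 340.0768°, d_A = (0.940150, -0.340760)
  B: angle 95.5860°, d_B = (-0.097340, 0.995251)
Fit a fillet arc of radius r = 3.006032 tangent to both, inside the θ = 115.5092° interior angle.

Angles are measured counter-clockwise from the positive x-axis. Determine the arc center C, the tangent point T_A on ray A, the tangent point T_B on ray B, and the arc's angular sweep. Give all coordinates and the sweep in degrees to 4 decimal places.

center=(-5.6166,-5.8916) T_A=(-6.6409,-8.7177) T_B=(-8.6083,-6.1842) sweep=64.4908

bisector direction at 37.8314° = (0.789819,0.613340)
center distance |VC| = r/sin(θ/2) = 3.006032/sin(57.7546°) = 3.554193
C = V + |VC|·bis = (-5.6166,-5.8916)
T_A = V + ((C−V)·d_A)·d_A = V + 1.8963·d_A = (-6.6409,-8.7177)
T_B = V + ((C−V)·d_B)·d_B = V + 1.8963·d_B = (-8.6083,-6.1842)
sweep = 180° − θ = 64.4908°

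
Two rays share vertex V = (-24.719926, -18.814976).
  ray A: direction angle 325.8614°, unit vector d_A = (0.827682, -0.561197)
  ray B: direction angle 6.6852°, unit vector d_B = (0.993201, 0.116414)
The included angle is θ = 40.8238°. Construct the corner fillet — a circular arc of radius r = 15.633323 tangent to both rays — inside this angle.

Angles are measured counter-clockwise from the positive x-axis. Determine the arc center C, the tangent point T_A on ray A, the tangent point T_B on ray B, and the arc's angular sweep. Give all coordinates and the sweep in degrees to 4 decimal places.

bisector direction at 346.2733° = (0.971439,-0.237291)
center distance |VC| = r/sin(θ/2) = 15.633323/sin(20.4119°) = 44.824585
C = V + |VC|·bis = (18.8244,-29.4514)
T_A = V + ((C−V)·d_A)·d_A = V + 42.0100·d_A = (10.0510,-42.3909)
T_B = V + ((C−V)·d_B)·d_B = V + 42.0100·d_B = (17.0045,-13.9244)
sweep = 180° − θ = 139.1762°

center=(18.8244,-29.4514) T_A=(10.0510,-42.3909) T_B=(17.0045,-13.9244) sweep=139.1762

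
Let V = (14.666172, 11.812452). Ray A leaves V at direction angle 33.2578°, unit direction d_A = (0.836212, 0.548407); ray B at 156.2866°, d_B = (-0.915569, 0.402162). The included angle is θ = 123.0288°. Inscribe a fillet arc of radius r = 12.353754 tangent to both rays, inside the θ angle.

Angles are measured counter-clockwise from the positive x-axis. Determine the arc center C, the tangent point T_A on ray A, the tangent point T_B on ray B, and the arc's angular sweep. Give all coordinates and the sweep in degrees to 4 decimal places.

bisector direction at 94.7722° = (-0.083194,0.996533)
center distance |VC| = r/sin(θ/2) = 12.353754/sin(61.5144°) = 14.055335
C = V + |VC|·bis = (13.4968,25.8191)
T_A = V + ((C−V)·d_A)·d_A = V + 6.7035·d_A = (20.2717,15.4887)
T_B = V + ((C−V)·d_B)·d_B = V + 6.7035·d_B = (8.5286,14.5084)
sweep = 180° − θ = 56.9712°

center=(13.4968,25.8191) T_A=(20.2717,15.4887) T_B=(8.5286,14.5084) sweep=56.9712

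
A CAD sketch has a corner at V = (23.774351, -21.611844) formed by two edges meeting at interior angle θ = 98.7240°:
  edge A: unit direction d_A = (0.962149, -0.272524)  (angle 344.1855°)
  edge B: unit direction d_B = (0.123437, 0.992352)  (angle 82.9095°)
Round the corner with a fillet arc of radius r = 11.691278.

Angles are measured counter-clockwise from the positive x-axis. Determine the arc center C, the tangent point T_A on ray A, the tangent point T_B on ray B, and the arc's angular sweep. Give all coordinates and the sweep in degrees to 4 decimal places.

center=(36.6148,-13.0976) T_A=(33.4286,-24.3464) T_B=(25.0129,-11.6545) sweep=81.2760

bisector direction at 33.5475° = (0.833428,0.552628)
center distance |VC| = r/sin(θ/2) = 11.691278/sin(49.3620°) = 15.406786
C = V + |VC|·bis = (36.6148,-13.0976)
T_A = V + ((C−V)·d_A)·d_A = V + 10.0341·d_A = (33.4286,-24.3464)
T_B = V + ((C−V)·d_B)·d_B = V + 10.0341·d_B = (25.0129,-11.6545)
sweep = 180° − θ = 81.2760°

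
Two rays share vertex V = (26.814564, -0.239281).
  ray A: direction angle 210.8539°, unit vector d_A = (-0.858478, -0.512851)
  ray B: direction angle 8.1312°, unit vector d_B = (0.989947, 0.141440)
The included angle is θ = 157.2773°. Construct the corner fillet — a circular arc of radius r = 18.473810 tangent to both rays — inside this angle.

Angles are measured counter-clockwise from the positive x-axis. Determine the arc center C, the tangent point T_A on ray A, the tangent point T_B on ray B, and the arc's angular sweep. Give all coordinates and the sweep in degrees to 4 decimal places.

center=(33.1022,-18.0023) T_A=(23.6279,-2.1430) T_B=(30.4893,0.2857) sweep=22.7227

bisector direction at 289.4925° = (0.333684,-0.942685)
center distance |VC| = r/sin(θ/2) = 18.473810/sin(78.6386°) = 18.843053
C = V + |VC|·bis = (33.1022,-18.0023)
T_A = V + ((C−V)·d_A)·d_A = V + 3.7120·d_A = (23.6279,-2.1430)
T_B = V + ((C−V)·d_B)·d_B = V + 3.7120·d_B = (30.4893,0.2857)
sweep = 180° − θ = 22.7227°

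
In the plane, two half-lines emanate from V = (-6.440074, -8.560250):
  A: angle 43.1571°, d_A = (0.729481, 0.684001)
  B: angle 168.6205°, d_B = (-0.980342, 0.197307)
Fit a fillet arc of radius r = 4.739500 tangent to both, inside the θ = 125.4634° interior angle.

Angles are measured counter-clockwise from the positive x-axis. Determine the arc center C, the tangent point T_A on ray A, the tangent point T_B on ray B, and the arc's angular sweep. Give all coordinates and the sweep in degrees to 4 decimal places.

bisector direction at 105.8888° = (-0.273771,0.961795)
center distance |VC| = r/sin(θ/2) = 4.739500/sin(62.7317°) = 5.332046
C = V + |VC|·bis = (-7.8998,-3.4319)
T_A = V + ((C−V)·d_A)·d_A = V + 2.4429·d_A = (-4.6580,-6.8893)
T_B = V + ((C−V)·d_B)·d_B = V + 2.4429·d_B = (-8.8350,-8.0782)
sweep = 180° − θ = 54.5366°

center=(-7.8998,-3.4319) T_A=(-4.6580,-6.8893) T_B=(-8.8350,-8.0782) sweep=54.5366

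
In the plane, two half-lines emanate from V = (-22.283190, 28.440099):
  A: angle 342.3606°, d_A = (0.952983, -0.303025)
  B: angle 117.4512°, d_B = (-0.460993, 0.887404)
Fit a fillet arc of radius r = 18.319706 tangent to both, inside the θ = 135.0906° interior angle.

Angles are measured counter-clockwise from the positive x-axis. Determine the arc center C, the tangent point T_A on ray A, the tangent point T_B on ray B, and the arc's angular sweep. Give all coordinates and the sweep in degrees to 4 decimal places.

bisector direction at 49.9059° = (0.644045,0.764988)
center distance |VC| = r/sin(θ/2) = 18.319706/sin(67.5453°) = 19.822621
C = V + |VC|·bis = (-9.5165,43.6042)
T_A = V + ((C−V)·d_A)·d_A = V + 7.5713·d_A = (-15.0679,26.1458)
T_B = V + ((C−V)·d_B)·d_B = V + 7.5713·d_B = (-25.7735,35.1589)
sweep = 180° − θ = 44.9094°

center=(-9.5165,43.6042) T_A=(-15.0679,26.1458) T_B=(-25.7735,35.1589) sweep=44.9094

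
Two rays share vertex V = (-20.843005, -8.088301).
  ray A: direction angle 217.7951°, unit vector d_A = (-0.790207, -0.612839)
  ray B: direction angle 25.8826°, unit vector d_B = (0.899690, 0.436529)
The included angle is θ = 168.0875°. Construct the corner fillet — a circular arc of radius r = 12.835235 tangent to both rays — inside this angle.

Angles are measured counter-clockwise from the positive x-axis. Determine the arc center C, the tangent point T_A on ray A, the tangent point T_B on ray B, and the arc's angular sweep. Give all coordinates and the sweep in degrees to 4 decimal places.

center=(-14.0353,-19.0515) T_A=(-21.9012,-8.9090) T_B=(-19.6382,-7.5037) sweep=11.9125

bisector direction at 301.8389° = (0.527532,-0.849535)
center distance |VC| = r/sin(θ/2) = 12.835235/sin(84.0438°) = 12.904903
C = V + |VC|·bis = (-14.0353,-19.0515)
T_A = V + ((C−V)·d_A)·d_A = V + 1.3391·d_A = (-21.9012,-8.9090)
T_B = V + ((C−V)·d_B)·d_B = V + 1.3391·d_B = (-19.6382,-7.5037)
sweep = 180° − θ = 11.9125°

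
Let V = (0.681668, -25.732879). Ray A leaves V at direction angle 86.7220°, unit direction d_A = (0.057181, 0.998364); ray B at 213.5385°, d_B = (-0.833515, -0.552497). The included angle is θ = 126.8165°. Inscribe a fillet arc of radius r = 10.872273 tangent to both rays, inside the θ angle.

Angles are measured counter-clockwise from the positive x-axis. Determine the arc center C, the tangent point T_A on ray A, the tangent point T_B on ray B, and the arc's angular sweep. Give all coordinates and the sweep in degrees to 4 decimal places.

center=(-9.8616,-19.6776) T_A=(0.9929,-20.2993) T_B=(-3.8547,-28.7398) sweep=53.1835

bisector direction at 150.1302° = (-0.867160,0.498030)
center distance |VC| = r/sin(θ/2) = 10.872273/sin(63.4083°) = 12.158405
C = V + |VC|·bis = (-9.8616,-19.6776)
T_A = V + ((C−V)·d_A)·d_A = V + 5.4425·d_A = (0.9929,-20.2993)
T_B = V + ((C−V)·d_B)·d_B = V + 5.4425·d_B = (-3.8547,-28.7398)
sweep = 180° − θ = 53.1835°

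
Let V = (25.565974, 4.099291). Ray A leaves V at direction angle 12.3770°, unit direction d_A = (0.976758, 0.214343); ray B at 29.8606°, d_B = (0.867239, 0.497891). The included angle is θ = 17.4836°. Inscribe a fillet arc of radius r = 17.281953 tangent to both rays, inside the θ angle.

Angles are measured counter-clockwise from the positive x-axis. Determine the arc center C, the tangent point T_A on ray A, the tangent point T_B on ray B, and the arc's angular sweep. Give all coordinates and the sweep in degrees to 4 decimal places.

center=(131.6392,45.0695) T_A=(135.3435,28.1892) T_B=(123.0347,60.0571) sweep=162.5164

bisector direction at 21.1188° = (0.932835,0.360303)
center distance |VC| = r/sin(θ/2) = 17.281953/sin(8.7418°) = 113.710575
C = V + |VC|·bis = (131.6392,45.0695)
T_A = V + ((C−V)·d_A)·d_A = V + 112.3896·d_A = (135.3435,28.1892)
T_B = V + ((C−V)·d_B)·d_B = V + 112.3896·d_B = (123.0347,60.0571)
sweep = 180° − θ = 162.5164°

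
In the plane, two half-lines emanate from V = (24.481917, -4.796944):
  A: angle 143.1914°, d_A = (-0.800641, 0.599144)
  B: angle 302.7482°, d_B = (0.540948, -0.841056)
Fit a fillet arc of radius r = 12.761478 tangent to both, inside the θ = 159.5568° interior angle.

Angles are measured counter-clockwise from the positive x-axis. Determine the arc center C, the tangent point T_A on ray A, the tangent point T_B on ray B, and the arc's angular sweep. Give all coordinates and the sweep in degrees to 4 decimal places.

center=(14.9936,-13.6356) T_A=(22.6395,-3.4182) T_B=(25.7267,-6.7323) sweep=20.4432

bisector direction at 222.9698° = (-0.731713,-0.681613)
center distance |VC| = r/sin(θ/2) = 12.761478/sin(79.7784°) = 12.967285
C = V + |VC|·bis = (14.9936,-13.6356)
T_A = V + ((C−V)·d_A)·d_A = V + 2.3011·d_A = (22.6395,-3.4182)
T_B = V + ((C−V)·d_B)·d_B = V + 2.3011·d_B = (25.7267,-6.7323)
sweep = 180° − θ = 20.4432°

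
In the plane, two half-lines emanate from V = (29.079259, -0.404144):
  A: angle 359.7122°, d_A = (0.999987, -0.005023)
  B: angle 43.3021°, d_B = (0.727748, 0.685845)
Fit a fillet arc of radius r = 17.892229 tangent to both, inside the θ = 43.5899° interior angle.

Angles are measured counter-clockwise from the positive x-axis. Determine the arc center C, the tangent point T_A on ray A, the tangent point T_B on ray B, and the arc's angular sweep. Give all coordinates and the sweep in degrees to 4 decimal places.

center=(73.9138,17.2631) T_A=(73.8239,-0.6289) T_B=(61.6425,30.2841) sweep=136.4101

bisector direction at 21.5072° = (0.930372,0.366617)
center distance |VC| = r/sin(θ/2) = 17.892229/sin(21.7950°) = 48.189884
C = V + |VC|·bis = (73.9138,17.2631)
T_A = V + ((C−V)·d_A)·d_A = V + 44.7452·d_A = (73.8239,-0.6289)
T_B = V + ((C−V)·d_B)·d_B = V + 44.7452·d_B = (61.6425,30.2841)
sweep = 180° − θ = 136.4101°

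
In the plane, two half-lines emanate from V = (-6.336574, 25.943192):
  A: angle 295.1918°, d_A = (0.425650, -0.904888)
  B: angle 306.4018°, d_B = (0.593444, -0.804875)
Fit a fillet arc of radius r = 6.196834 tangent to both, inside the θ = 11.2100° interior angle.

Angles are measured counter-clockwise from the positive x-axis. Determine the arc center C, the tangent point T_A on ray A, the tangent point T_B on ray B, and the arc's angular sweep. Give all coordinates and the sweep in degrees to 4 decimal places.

center=(26.1479,-28.5569) T_A=(20.5404,-31.1946) T_B=(31.1355,-24.8794) sweep=168.7900

bisector direction at 300.7968° = (0.511995,-0.858988)
center distance |VC| = r/sin(θ/2) = 6.196834/sin(5.6050°) = 63.446810
C = V + |VC|·bis = (26.1479,-28.5569)
T_A = V + ((C−V)·d_A)·d_A = V + 63.1435·d_A = (20.5404,-31.1946)
T_B = V + ((C−V)·d_B)·d_B = V + 63.1435·d_B = (31.1355,-24.8794)
sweep = 180° − θ = 168.7900°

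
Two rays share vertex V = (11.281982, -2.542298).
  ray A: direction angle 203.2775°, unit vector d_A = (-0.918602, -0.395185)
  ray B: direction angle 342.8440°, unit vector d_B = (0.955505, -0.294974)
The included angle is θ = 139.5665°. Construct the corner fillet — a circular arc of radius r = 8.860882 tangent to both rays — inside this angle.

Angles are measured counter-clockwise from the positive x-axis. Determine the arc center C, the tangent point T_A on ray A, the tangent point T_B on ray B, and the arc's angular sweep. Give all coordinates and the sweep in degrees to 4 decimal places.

bisector direction at 273.0608° = (0.053395,-0.998573)
center distance |VC| = r/sin(θ/2) = 8.860882/sin(69.7832°) = 9.442623
C = V + |VC|·bis = (11.7862,-11.9715)
T_A = V + ((C−V)·d_A)·d_A = V + 3.2631·d_A = (8.2845,-3.8318)
T_B = V + ((C−V)·d_B)·d_B = V + 3.2631·d_B = (14.3999,-3.5048)
sweep = 180° − θ = 40.4335°

center=(11.7862,-11.9715) T_A=(8.2845,-3.8318) T_B=(14.3999,-3.5048) sweep=40.4335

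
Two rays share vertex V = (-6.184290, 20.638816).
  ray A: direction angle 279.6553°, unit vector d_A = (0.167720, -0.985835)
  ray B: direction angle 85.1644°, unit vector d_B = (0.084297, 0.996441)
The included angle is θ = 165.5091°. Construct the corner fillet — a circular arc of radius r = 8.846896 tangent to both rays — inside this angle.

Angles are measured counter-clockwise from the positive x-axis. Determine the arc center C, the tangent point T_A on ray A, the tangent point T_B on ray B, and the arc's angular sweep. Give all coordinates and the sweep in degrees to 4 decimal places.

bisector direction at 2.4098° = (0.999116,0.042047)
center distance |VC| = r/sin(θ/2) = 8.846896/sin(82.7545°) = 8.918107
C = V + |VC|·bis = (2.7259,21.0138)
T_A = V + ((C−V)·d_A)·d_A = V + 1.1248·d_A = (-5.9956,19.5300)
T_B = V + ((C−V)·d_B)·d_B = V + 1.1248·d_B = (-6.0895,21.7596)
sweep = 180° − θ = 14.4909°

center=(2.7259,21.0138) T_A=(-5.9956,19.5300) T_B=(-6.0895,21.7596) sweep=14.4909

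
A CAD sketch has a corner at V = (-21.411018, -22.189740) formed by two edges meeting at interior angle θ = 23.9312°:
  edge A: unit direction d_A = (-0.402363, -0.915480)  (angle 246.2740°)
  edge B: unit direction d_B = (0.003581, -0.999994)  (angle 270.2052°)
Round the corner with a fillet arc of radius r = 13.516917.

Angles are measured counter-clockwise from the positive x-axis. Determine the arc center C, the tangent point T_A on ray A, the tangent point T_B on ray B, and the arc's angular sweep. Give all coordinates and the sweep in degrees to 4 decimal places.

center=(-34.6994,-86.0181) T_A=(-47.0739,-80.5794) T_B=(-21.1826,-85.9697) sweep=156.0688

bisector direction at 258.2396° = (-0.203819,-0.979008)
center distance |VC| = r/sin(θ/2) = 13.516917/sin(11.9656°) = 65.196949
C = V + |VC|·bis = (-34.6994,-86.0181)
T_A = V + ((C−V)·d_A)·d_A = V + 63.7804·d_A = (-47.0739,-80.5794)
T_B = V + ((C−V)·d_B)·d_B = V + 63.7804·d_B = (-21.1826,-85.9697)
sweep = 180° − θ = 156.0688°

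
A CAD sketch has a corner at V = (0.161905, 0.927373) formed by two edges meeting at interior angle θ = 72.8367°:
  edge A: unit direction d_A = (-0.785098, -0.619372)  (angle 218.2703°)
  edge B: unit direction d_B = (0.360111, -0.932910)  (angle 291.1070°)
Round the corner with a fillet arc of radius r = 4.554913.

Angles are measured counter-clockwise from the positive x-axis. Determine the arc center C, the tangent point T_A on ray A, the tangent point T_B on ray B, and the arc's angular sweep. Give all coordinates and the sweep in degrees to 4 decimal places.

bisector direction at 254.6886° = (-0.264064,-0.964505)
center distance |VC| = r/sin(θ/2) = 4.554913/sin(36.4183°) = 7.672380
C = V + |VC|·bis = (-1.8641,-6.4727)
T_A = V + ((C−V)·d_A)·d_A = V + 6.1740·d_A = (-4.6853,-2.8966)
T_B = V + ((C−V)·d_B)·d_B = V + 6.1740·d_B = (2.3852,-4.8324)
sweep = 180° − θ = 107.1633°

center=(-1.8641,-6.4727) T_A=(-4.6853,-2.8966) T_B=(2.3852,-4.8324) sweep=107.1633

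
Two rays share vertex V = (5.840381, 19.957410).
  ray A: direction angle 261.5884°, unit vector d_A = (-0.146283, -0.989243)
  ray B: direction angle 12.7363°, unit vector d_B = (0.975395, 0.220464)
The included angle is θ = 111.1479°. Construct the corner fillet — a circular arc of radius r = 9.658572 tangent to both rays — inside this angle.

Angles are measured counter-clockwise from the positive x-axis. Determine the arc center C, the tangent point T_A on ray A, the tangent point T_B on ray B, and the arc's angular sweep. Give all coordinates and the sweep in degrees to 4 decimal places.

center=(14.4267,11.9959) T_A=(4.8720,13.4088) T_B=(12.2973,21.4168) sweep=68.8521

bisector direction at 317.1624° = (0.733283,-0.679923)
center distance |VC| = r/sin(θ/2) = 9.658572/sin(55.5740°) = 11.709396
C = V + |VC|·bis = (14.4267,11.9959)
T_A = V + ((C−V)·d_A)·d_A = V + 6.6198·d_A = (4.8720,13.4088)
T_B = V + ((C−V)·d_B)·d_B = V + 6.6198·d_B = (12.2973,21.4168)
sweep = 180° − θ = 68.8521°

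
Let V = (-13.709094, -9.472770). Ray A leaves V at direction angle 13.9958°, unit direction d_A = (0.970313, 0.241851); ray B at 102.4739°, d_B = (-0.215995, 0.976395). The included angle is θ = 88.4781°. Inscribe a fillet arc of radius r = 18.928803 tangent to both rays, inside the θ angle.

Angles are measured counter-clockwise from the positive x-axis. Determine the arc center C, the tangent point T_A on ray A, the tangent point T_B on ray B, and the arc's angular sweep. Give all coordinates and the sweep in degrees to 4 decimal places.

bisector direction at 58.2348° = (0.526439,0.850213)
center distance |VC| = r/sin(θ/2) = 18.928803/sin(44.2390°) = 27.132096
C = V + |VC|·bis = (0.5743,13.5953)
T_A = V + ((C−V)·d_A)·d_A = V + 19.4384·d_A = (5.1522,-4.7716)
T_B = V + ((C−V)·d_B)·d_B = V + 19.4384·d_B = (-17.9077,9.5068)
sweep = 180° − θ = 91.5219°

center=(0.5743,13.5953) T_A=(5.1522,-4.7716) T_B=(-17.9077,9.5068) sweep=91.5219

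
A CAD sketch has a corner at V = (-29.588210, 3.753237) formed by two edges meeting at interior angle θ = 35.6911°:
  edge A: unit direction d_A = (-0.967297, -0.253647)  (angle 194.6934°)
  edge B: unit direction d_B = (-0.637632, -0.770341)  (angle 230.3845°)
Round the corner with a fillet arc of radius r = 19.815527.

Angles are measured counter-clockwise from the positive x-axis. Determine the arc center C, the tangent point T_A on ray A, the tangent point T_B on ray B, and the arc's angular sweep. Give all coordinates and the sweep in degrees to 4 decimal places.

center=(-84.0992,-31.0262) T_A=(-89.1253,-11.8587) T_B=(-68.8345,-43.6612) sweep=144.3089

bisector direction at 212.5389° = (-0.843026,-0.537873)
center distance |VC| = r/sin(θ/2) = 19.815527/sin(17.8455°) = 64.661080
C = V + |VC|·bis = (-84.0992,-31.0262)
T_A = V + ((C−V)·d_A)·d_A = V + 61.5500·d_A = (-89.1253,-11.8587)
T_B = V + ((C−V)·d_B)·d_B = V + 61.5500·d_B = (-68.8345,-43.6612)
sweep = 180° − θ = 144.3089°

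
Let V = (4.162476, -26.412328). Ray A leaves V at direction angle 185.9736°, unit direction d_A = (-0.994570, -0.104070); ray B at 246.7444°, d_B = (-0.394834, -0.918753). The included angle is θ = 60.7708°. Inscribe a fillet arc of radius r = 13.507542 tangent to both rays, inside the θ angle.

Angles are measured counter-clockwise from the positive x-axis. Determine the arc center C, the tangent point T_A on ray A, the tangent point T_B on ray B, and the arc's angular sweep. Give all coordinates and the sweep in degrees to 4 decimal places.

center=(-17.3432,-42.2439) T_A=(-18.7489,-28.8097) T_B=(-4.9331,-47.5772) sweep=119.2292

bisector direction at 216.3590° = (-0.805318,-0.592843)
center distance |VC| = r/sin(θ/2) = 13.507542/sin(30.3854°) = 26.704565
C = V + |VC|·bis = (-17.3432,-42.2439)
T_A = V + ((C−V)·d_A)·d_A = V + 23.0365·d_A = (-18.7489,-28.8097)
T_B = V + ((C−V)·d_B)·d_B = V + 23.0365·d_B = (-4.9331,-47.5772)
sweep = 180° − θ = 119.2292°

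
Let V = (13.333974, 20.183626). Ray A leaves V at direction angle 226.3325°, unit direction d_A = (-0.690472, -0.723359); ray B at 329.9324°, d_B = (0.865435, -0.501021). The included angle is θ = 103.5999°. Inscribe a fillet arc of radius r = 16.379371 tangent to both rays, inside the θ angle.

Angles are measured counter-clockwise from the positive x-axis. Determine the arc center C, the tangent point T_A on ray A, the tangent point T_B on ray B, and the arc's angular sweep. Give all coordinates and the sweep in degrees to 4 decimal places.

center=(16.2824,-0.4495) T_A=(4.4343,10.8600) T_B=(24.4888,13.7258) sweep=76.4001

bisector direction at 278.1325° = (0.141462,-0.989944)
center distance |VC| = r/sin(θ/2) = 16.379371/sin(51.8000°) = 20.842704
C = V + |VC|·bis = (16.2824,-0.4495)
T_A = V + ((C−V)·d_A)·d_A = V + 12.8893·d_A = (4.4343,10.8600)
T_B = V + ((C−V)·d_B)·d_B = V + 12.8893·d_B = (24.4888,13.7258)
sweep = 180° − θ = 76.4001°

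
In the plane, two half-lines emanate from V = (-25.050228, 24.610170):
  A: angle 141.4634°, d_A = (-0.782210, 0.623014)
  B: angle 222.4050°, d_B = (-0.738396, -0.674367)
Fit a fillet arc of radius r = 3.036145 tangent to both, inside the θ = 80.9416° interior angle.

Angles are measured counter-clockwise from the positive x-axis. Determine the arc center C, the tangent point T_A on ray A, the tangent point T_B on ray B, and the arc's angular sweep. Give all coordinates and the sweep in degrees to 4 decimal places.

center=(-29.7253,24.4523) T_A=(-27.8338,26.8272) T_B=(-27.6778,22.2104) sweep=99.0584

bisector direction at 181.9342° = (-0.999430,-0.033752)
center distance |VC| = r/sin(θ/2) = 3.036145/sin(40.4708°) = 4.677754
C = V + |VC|·bis = (-29.7253,24.4523)
T_A = V + ((C−V)·d_A)·d_A = V + 3.5585·d_A = (-27.8338,26.8272)
T_B = V + ((C−V)·d_B)·d_B = V + 3.5585·d_B = (-27.6778,22.2104)
sweep = 180° − θ = 99.0584°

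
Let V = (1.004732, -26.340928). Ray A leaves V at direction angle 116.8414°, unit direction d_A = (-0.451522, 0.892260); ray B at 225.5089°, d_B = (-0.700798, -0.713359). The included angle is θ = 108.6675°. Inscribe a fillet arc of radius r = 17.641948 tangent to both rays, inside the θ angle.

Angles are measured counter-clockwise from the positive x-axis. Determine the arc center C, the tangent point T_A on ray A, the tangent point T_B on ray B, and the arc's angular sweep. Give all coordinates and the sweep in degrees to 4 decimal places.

bisector direction at 171.1752° = (-0.988162,0.153414)
center distance |VC| = r/sin(θ/2) = 17.641948/sin(54.3338°) = 21.715115
C = V + |VC|·bis = (-20.4533,-23.0095)
T_A = V + ((C−V)·d_A)·d_A = V + 12.6613·d_A = (-4.7121,-15.0438)
T_B = V + ((C−V)·d_B)·d_B = V + 12.6613·d_B = (-7.8683,-35.3730)
sweep = 180° − θ = 71.3325°

center=(-20.4533,-23.0095) T_A=(-4.7121,-15.0438) T_B=(-7.8683,-35.3730) sweep=71.3325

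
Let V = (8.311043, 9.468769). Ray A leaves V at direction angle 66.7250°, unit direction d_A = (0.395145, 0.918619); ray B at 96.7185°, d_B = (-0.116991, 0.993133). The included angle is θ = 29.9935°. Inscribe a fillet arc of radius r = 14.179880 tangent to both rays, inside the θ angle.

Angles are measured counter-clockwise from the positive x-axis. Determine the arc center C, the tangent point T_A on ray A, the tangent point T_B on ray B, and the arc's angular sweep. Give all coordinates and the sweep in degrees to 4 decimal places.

center=(16.2010,63.6962) T_A=(29.2269,58.0931) T_B=(2.1184,62.0373) sweep=150.0065

bisector direction at 81.7218° = (0.143981,0.989581)
center distance |VC| = r/sin(θ/2) = 14.179880/sin(14.9968°) = 54.798450
C = V + |VC|·bis = (16.2010,63.6962)
T_A = V + ((C−V)·d_A)·d_A = V + 52.9320·d_A = (29.2269,58.0931)
T_B = V + ((C−V)·d_B)·d_B = V + 52.9320·d_B = (2.1184,62.0373)
sweep = 180° − θ = 150.0065°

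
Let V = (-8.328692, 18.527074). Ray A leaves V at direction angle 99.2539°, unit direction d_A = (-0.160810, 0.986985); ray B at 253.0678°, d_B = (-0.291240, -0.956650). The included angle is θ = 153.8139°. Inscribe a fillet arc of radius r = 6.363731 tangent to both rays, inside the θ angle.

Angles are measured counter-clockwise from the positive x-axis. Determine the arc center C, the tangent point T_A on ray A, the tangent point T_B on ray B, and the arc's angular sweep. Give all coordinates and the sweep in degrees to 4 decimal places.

bisector direction at 176.1608° = (-0.997756,0.066956)
center distance |VC| = r/sin(θ/2) = 6.363731/sin(76.9069°) = 6.533582
C = V + |VC|·bis = (-14.8476,18.9645)
T_A = V + ((C−V)·d_A)·d_A = V + 1.4801·d_A = (-8.5667,19.9879)
T_B = V + ((C−V)·d_B)·d_B = V + 1.4801·d_B = (-8.7597,17.1112)
sweep = 180° − θ = 26.1861°

center=(-14.8476,18.9645) T_A=(-8.5667,19.9879) T_B=(-8.7597,17.1112) sweep=26.1861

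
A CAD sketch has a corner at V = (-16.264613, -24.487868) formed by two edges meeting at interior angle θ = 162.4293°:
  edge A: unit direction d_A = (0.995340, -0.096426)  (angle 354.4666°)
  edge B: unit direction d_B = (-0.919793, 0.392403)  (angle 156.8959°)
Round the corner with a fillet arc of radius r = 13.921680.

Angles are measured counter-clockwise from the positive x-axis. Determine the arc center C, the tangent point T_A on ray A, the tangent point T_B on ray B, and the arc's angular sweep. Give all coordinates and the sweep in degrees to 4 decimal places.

center=(-12.7807,-10.8385) T_A=(-14.1231,-24.6953) T_B=(-18.2436,-23.6436) sweep=17.5707

bisector direction at 75.6813° = (0.247316,0.968935)
center distance |VC| = r/sin(θ/2) = 13.921680/sin(81.2147°) = 14.086956
C = V + |VC|·bis = (-12.7807,-10.8385)
T_A = V + ((C−V)·d_A)·d_A = V + 2.1515·d_A = (-14.1231,-24.6953)
T_B = V + ((C−V)·d_B)·d_B = V + 2.1515·d_B = (-18.2436,-23.6436)
sweep = 180° − θ = 17.5707°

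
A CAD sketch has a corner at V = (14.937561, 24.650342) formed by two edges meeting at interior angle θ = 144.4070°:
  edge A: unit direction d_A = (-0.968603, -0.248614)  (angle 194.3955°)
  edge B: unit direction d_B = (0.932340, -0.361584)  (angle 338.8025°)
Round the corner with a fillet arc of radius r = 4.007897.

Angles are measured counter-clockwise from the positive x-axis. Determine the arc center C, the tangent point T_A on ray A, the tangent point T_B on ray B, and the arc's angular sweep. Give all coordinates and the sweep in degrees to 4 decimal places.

center=(14.6878,20.4484) T_A=(13.6914,24.3305) T_B=(16.1370,24.1852) sweep=35.5930

bisector direction at 266.5990° = (-0.059324,-0.998239)
center distance |VC| = r/sin(θ/2) = 4.007897/sin(72.2035°) = 4.209321
C = V + |VC|·bis = (14.6878,20.4484)
T_A = V + ((C−V)·d_A)·d_A = V + 1.2865·d_A = (13.6914,24.3305)
T_B = V + ((C−V)·d_B)·d_B = V + 1.2865·d_B = (16.1370,24.1852)
sweep = 180° − θ = 35.5930°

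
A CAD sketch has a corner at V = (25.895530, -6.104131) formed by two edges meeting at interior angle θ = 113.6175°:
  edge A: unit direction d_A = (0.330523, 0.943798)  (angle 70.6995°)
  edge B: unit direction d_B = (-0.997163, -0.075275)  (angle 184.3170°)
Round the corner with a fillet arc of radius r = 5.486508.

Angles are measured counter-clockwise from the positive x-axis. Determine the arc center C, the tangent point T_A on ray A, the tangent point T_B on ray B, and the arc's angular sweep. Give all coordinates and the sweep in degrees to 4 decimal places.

center=(21.9036,-0.9034) T_A=(27.0818,-2.7168) T_B=(22.3166,-6.3743) sweep=66.3825

bisector direction at 127.5083° = (-0.608876,0.793266)
center distance |VC| = r/sin(θ/2) = 5.486508/sin(56.8088°) = 6.556159
C = V + |VC|·bis = (21.9036,-0.9034)
T_A = V + ((C−V)·d_A)·d_A = V + 3.5891·d_A = (27.0818,-2.7168)
T_B = V + ((C−V)·d_B)·d_B = V + 3.5891·d_B = (22.3166,-6.3743)
sweep = 180° − θ = 66.3825°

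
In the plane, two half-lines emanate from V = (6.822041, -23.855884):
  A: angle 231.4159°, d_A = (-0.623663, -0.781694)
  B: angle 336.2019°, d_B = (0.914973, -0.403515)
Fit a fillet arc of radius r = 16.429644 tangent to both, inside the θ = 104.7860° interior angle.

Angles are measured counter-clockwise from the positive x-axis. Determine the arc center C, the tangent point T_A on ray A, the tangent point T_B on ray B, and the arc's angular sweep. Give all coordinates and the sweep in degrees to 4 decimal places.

center=(11.7721,-43.9953) T_A=(-1.0709,-33.7488) T_B=(18.4017,-28.9627) sweep=75.2140

bisector direction at 283.8089° = (0.238684,-0.971097)
center distance |VC| = r/sin(θ/2) = 16.429644/sin(52.3930°) = 20.738868
C = V + |VC|·bis = (11.7721,-43.9953)
T_A = V + ((C−V)·d_A)·d_A = V + 12.6557·d_A = (-1.0709,-33.7488)
T_B = V + ((C−V)·d_B)·d_B = V + 12.6557·d_B = (18.4017,-28.9627)
sweep = 180° − θ = 75.2140°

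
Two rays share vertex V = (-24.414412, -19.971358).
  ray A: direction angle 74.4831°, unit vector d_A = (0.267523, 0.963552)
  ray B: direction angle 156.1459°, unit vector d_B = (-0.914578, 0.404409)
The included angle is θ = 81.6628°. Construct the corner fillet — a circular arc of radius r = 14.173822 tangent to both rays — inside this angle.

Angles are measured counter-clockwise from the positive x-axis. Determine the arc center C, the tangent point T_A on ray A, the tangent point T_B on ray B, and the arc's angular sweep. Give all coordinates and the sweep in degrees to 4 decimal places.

bisector direction at 115.3145° = (-0.427587,0.903974)
center distance |VC| = r/sin(θ/2) = 14.173822/sin(40.8314°) = 21.677968
C = V + |VC|·bis = (-33.6836,-0.3750)
T_A = V + ((C−V)·d_A)·d_A = V + 16.4023·d_A = (-20.0264,-4.1668)
T_B = V + ((C−V)·d_B)·d_B = V + 16.4023·d_B = (-39.4156,-13.3381)
sweep = 180° − θ = 98.3372°

center=(-33.6836,-0.3750) T_A=(-20.0264,-4.1668) T_B=(-39.4156,-13.3381) sweep=98.3372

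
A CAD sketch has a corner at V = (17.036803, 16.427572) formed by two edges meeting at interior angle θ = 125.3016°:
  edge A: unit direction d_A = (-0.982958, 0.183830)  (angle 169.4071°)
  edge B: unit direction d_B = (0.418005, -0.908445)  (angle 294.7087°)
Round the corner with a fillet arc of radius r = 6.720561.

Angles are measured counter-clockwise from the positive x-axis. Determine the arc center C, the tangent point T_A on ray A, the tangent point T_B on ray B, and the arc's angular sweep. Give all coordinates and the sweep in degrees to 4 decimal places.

bisector direction at 232.0579° = (-0.614865,-0.788633)
center distance |VC| = r/sin(θ/2) = 6.720561/sin(62.6508°) = 7.566299
C = V + |VC|·bis = (12.3846,10.4605)
T_A = V + ((C−V)·d_A)·d_A = V + 3.4761·d_A = (13.6200,17.0666)
T_B = V + ((C−V)·d_B)·d_B = V + 3.4761·d_B = (18.4898,13.2698)
sweep = 180° − θ = 54.6984°

center=(12.3846,10.4605) T_A=(13.6200,17.0666) T_B=(18.4898,13.2698) sweep=54.6984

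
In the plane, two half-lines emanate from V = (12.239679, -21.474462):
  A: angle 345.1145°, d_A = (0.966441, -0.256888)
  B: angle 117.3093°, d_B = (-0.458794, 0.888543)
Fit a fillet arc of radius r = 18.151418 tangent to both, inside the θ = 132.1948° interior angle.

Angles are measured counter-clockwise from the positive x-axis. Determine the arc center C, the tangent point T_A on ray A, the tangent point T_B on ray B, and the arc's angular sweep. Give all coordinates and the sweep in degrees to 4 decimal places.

bisector direction at 51.2119° = (0.626442,0.779468)
center distance |VC| = r/sin(θ/2) = 18.151418/sin(66.0974°) = 19.854202
C = V + |VC|·bis = (24.6772,-5.9987)
T_A = V + ((C−V)·d_A)·d_A = V + 8.0446·d_A = (20.0143,-23.5410)
T_B = V + ((C−V)·d_B)·d_B = V + 8.0446·d_B = (8.5489,-14.3265)
sweep = 180° − θ = 47.8052°

center=(24.6772,-5.9987) T_A=(20.0143,-23.5410) T_B=(8.5489,-14.3265) sweep=47.8052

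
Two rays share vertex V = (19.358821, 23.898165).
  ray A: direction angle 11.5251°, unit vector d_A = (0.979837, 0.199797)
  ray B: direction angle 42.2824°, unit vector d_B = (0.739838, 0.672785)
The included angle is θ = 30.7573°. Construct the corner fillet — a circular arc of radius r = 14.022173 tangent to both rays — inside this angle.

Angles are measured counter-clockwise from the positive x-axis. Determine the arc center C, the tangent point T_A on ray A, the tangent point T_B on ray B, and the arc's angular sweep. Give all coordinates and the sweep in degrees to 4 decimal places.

bisector direction at 26.9037° = (0.891768,0.452493)
center distance |VC| = r/sin(θ/2) = 14.022173/sin(15.3787°) = 52.874583
C = V + |VC|·bis = (66.5107,47.8235)
T_A = V + ((C−V)·d_A)·d_A = V + 50.9814·d_A = (69.3123,34.0841)
T_B = V + ((C−V)·d_B)·d_B = V + 50.9814·d_B = (57.0768,58.1977)
sweep = 180° − θ = 149.2427°

center=(66.5107,47.8235) T_A=(69.3123,34.0841) T_B=(57.0768,58.1977) sweep=149.2427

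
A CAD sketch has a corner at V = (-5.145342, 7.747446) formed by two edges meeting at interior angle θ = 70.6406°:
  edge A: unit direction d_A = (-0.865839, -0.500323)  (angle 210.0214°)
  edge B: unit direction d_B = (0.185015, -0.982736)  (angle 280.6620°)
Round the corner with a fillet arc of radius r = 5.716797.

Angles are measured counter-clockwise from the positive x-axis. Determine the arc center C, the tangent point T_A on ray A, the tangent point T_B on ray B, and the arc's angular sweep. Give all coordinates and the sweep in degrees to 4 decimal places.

center=(-9.2707,-1.2390) T_A=(-12.1310,3.7108) T_B=(-3.6526,-0.1813) sweep=109.3594

bisector direction at 245.3417° = (-0.417206,-0.908812)
center distance |VC| = r/sin(θ/2) = 5.716797/sin(35.3203°) = 9.888142
C = V + |VC|·bis = (-9.2707,-1.2390)
T_A = V + ((C−V)·d_A)·d_A = V + 8.0681·d_A = (-12.1310,3.7108)
T_B = V + ((C−V)·d_B)·d_B = V + 8.0681·d_B = (-3.6526,-0.1813)
sweep = 180° − θ = 109.3594°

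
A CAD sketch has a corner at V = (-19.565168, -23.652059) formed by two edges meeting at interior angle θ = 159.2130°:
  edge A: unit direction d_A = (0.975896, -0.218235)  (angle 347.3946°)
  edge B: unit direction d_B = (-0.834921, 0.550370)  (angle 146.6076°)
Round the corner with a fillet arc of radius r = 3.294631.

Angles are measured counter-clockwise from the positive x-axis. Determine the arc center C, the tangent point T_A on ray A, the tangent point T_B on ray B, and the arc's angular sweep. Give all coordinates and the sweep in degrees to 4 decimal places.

bisector direction at 67.0011° = (0.390713,0.920512)
center distance |VC| = r/sin(θ/2) = 3.294631/sin(79.6065°) = 3.349591
C = V + |VC|·bis = (-18.2564,-20.5687)
T_A = V + ((C−V)·d_A)·d_A = V + 0.6043·d_A = (-18.9754,-23.7839)
T_B = V + ((C−V)·d_B)·d_B = V + 0.6043·d_B = (-20.0697,-23.3195)
sweep = 180° − θ = 20.7870°

center=(-18.2564,-20.5687) T_A=(-18.9754,-23.7839) T_B=(-20.0697,-23.3195) sweep=20.7870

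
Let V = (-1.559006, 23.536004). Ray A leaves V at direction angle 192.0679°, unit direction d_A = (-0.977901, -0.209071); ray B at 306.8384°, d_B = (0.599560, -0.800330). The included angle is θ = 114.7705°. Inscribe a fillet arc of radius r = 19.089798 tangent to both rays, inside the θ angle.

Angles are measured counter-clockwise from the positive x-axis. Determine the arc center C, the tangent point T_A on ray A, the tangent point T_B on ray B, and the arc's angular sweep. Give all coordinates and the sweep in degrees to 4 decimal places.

center=(-9.5133,2.3142) T_A=(-13.5044,20.9821) T_B=(5.7648,13.7597) sweep=65.2295

bisector direction at 249.4531° = (-0.350973,-0.936386)
center distance |VC| = r/sin(θ/2) = 19.089798/sin(57.3852°) = 22.663526
C = V + |VC|·bis = (-9.5133,2.3142)
T_A = V + ((C−V)·d_A)·d_A = V + 12.2154·d_A = (-13.5044,20.9821)
T_B = V + ((C−V)·d_B)·d_B = V + 12.2154·d_B = (5.7648,13.7597)
sweep = 180° − θ = 65.2295°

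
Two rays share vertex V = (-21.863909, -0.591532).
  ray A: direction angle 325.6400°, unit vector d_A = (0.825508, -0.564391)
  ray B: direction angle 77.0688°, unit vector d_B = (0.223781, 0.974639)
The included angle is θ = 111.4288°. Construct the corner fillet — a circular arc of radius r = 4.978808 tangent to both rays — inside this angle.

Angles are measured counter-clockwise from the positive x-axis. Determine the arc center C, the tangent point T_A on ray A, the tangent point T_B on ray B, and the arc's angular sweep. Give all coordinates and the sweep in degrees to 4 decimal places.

bisector direction at 21.3544° = (0.931346,0.364136)
center distance |VC| = r/sin(θ/2) = 4.978808/sin(55.7144°) = 6.025862
C = V + |VC|·bis = (-16.2517,1.6027)
T_A = V + ((C−V)·d_A)·d_A = V + 3.3945·d_A = (-19.0617,-2.5073)
T_B = V + ((C−V)·d_B)·d_B = V + 3.3945·d_B = (-21.1043,2.7169)
sweep = 180° − θ = 68.5712°

center=(-16.2517,1.6027) T_A=(-19.0617,-2.5073) T_B=(-21.1043,2.7169) sweep=68.5712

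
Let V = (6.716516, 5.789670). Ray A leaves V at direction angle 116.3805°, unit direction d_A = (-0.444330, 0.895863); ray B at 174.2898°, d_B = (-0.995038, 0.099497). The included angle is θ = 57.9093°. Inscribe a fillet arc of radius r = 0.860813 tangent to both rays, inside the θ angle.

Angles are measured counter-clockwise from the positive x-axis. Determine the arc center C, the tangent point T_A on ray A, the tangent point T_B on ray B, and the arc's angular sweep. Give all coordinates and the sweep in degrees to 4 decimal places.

center=(5.2540,6.8010) T_A=(6.0252,7.1835) T_B=(5.1684,5.9445) sweep=122.0907

bisector direction at 145.3351° = (-0.822493,0.568775)
center distance |VC| = r/sin(θ/2) = 0.860813/sin(28.9547°) = 1.778109
C = V + |VC|·bis = (5.2540,6.8010)
T_A = V + ((C−V)·d_A)·d_A = V + 1.5559·d_A = (6.0252,7.1835)
T_B = V + ((C−V)·d_B)·d_B = V + 1.5559·d_B = (5.1684,5.9445)
sweep = 180° − θ = 122.0907°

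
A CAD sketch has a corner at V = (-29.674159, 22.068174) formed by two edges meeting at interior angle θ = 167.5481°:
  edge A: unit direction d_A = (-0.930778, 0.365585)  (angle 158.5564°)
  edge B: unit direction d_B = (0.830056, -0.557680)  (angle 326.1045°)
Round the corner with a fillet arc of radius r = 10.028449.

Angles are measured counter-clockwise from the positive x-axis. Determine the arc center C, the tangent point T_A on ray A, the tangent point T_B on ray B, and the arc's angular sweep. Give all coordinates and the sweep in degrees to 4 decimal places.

center=(-34.3587,13.1339) T_A=(-30.6925,22.4681) T_B=(-28.7660,21.4581) sweep=12.4519

bisector direction at 242.3304° = (-0.464371,-0.885641)
center distance |VC| = r/sin(θ/2) = 10.028449/sin(83.7741°) = 10.087948
C = V + |VC|·bis = (-34.3587,13.1339)
T_A = V + ((C−V)·d_A)·d_A = V + 1.0940·d_A = (-30.6925,22.4681)
T_B = V + ((C−V)·d_B)·d_B = V + 1.0940·d_B = (-28.7660,21.4581)
sweep = 180° − θ = 12.4519°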